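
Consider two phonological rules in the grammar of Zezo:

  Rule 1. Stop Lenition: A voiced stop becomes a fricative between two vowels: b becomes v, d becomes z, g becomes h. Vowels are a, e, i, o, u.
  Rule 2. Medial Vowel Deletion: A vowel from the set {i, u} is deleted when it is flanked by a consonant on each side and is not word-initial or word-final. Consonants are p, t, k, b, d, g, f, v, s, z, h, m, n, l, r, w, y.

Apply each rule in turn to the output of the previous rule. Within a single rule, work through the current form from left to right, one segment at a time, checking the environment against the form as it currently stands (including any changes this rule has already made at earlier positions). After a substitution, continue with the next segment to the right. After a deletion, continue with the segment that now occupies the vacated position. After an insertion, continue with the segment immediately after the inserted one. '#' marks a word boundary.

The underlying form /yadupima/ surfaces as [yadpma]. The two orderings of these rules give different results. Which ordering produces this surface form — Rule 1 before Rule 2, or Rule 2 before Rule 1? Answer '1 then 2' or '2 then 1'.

Order 1 then 2:
  1 Stop Lenition: [yadupima] → [yazupima]
  2 Medial Vowel Deletion: [yazupima] → [yazpma]
  result: [yazpma]
Order 2 then 1:
  2 Medial Vowel Deletion: [yadupima] → [yadpma]
  1 Stop Lenition: no change — [yadpma]
  result: [yadpma]

2 then 1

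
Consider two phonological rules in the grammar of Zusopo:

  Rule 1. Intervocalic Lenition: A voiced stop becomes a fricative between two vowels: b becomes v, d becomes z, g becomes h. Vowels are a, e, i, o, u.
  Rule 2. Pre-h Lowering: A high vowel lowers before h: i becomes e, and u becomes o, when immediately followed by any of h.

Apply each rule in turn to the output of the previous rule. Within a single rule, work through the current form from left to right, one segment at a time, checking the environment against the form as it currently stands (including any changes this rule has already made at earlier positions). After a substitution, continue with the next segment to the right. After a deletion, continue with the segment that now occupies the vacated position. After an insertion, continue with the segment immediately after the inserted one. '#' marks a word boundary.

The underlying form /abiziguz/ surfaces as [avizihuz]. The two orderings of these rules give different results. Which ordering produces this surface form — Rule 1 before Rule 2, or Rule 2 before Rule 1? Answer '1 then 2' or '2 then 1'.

Order 1 then 2:
  1 Intervocalic Lenition: [abiziguz] → [avizihuz]
  2 Pre-h Lowering: [avizihuz] → [avizehuz]
  result: [avizehuz]
Order 2 then 1:
  2 Pre-h Lowering: no change — [abiziguz]
  1 Intervocalic Lenition: [abiziguz] → [avizihuz]
  result: [avizihuz]

2 then 1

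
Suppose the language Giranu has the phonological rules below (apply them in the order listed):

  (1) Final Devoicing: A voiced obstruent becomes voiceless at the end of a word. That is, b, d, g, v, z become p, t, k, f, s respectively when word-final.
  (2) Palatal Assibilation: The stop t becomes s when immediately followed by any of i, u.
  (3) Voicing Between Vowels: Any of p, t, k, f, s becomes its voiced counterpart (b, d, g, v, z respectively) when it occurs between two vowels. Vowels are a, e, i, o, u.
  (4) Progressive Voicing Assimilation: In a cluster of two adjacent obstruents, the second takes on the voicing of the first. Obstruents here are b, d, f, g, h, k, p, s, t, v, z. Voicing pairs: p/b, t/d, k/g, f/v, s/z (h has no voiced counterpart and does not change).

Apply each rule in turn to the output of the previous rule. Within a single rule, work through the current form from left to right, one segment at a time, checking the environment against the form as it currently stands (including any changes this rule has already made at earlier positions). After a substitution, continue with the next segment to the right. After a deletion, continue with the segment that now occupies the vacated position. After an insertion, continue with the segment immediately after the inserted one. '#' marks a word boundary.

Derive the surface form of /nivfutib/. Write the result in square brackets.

[nivvuzip]

(1) Final Devoicing: [nivfutib] → [nivfutip]
(2) Palatal Assibilation: [nivfutip] → [nivfusip]
(3) Voicing Between Vowels: [nivfusip] → [nivfuzip]
(4) Progressive Voicing Assimilation: [nivfuzip] → [nivvuzip]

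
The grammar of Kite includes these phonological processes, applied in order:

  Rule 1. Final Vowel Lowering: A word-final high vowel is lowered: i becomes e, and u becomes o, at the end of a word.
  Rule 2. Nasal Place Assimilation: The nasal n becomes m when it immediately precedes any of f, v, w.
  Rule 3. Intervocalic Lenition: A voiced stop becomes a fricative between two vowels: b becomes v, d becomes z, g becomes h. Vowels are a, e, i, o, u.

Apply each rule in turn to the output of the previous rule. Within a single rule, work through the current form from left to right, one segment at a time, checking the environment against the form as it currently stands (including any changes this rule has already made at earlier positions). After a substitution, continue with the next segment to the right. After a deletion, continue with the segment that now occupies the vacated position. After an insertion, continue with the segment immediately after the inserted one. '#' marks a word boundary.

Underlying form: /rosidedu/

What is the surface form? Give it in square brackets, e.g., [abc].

[rosizezo]

Rule 1 Final Vowel Lowering: [rosidedu] → [rosidedo]
Rule 2 Nasal Place Assimilation: no change — [rosidedo]
Rule 3 Intervocalic Lenition: [rosidedo] → [rosizezo]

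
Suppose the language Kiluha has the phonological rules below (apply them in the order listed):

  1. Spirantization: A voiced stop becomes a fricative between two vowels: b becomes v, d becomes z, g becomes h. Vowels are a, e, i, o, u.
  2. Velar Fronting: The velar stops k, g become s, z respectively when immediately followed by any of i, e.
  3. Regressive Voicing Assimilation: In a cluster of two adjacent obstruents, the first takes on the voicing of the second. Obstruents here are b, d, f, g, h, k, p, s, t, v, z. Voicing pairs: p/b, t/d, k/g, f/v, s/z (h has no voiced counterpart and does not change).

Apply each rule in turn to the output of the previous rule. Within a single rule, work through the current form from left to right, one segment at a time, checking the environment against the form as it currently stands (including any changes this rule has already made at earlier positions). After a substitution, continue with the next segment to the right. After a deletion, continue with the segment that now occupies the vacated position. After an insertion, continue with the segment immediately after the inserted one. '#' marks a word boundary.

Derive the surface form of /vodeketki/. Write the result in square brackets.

[vozesetsi]

1 Spirantization: [vodeketki] → [vozeketki]
2 Velar Fronting: [vozeketki] → [vozesetsi]
3 Regressive Voicing Assimilation: no change — [vozesetsi]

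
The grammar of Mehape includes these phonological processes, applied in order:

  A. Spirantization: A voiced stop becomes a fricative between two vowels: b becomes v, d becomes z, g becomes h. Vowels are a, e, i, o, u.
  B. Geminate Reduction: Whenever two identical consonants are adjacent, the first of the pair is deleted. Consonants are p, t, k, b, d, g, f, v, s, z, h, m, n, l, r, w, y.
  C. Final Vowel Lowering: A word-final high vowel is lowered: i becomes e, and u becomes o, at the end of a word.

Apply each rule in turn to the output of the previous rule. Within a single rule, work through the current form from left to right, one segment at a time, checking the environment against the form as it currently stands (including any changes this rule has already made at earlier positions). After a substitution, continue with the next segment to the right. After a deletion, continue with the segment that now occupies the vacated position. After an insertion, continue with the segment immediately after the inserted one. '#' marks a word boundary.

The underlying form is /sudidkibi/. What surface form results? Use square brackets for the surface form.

[suzidkive]

A Spirantization: [sudidkibi] → [suzidkivi]
B Geminate Reduction: no change — [suzidkivi]
C Final Vowel Lowering: [suzidkivi] → [suzidkive]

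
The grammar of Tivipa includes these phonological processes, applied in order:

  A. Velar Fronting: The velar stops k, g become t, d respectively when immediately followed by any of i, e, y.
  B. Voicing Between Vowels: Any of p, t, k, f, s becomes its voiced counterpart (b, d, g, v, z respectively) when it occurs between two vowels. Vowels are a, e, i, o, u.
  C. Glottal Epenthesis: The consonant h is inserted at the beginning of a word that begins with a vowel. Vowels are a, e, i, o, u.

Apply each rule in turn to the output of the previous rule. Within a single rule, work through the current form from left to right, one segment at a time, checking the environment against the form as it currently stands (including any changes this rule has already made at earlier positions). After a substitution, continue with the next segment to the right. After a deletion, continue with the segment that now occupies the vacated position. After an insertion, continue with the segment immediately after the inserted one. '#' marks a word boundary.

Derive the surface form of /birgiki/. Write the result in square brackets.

A Velar Fronting: [birgiki] → [birditi]
B Voicing Between Vowels: [birditi] → [birdidi]
C Glottal Epenthesis: no change — [birdidi]

[birdidi]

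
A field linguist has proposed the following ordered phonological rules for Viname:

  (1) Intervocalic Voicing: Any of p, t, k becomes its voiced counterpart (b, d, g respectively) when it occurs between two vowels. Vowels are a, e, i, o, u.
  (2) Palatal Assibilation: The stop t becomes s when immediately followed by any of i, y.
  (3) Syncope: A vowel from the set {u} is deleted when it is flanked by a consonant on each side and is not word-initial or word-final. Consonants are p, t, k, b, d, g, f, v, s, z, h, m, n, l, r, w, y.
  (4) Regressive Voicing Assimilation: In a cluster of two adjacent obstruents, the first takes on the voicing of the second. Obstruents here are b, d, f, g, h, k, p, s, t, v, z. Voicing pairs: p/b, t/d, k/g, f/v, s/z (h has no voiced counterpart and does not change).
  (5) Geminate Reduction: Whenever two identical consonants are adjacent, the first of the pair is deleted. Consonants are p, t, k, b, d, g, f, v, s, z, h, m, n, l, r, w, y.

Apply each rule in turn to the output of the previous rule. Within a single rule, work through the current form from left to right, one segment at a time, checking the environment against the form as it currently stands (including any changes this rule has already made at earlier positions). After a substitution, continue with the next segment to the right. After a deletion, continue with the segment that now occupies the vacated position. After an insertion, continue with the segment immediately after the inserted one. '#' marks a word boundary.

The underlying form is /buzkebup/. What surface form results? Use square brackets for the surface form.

(1) Intervocalic Voicing: no change — [buzkebup]
(2) Palatal Assibilation: no change — [buzkebup]
(3) Syncope: [buzkebup] → [bzkebp]
(4) Regressive Voicing Assimilation: [bzkebp] → [bskepp]
(5) Geminate Reduction: [bskepp] → [bskep]

[bskep]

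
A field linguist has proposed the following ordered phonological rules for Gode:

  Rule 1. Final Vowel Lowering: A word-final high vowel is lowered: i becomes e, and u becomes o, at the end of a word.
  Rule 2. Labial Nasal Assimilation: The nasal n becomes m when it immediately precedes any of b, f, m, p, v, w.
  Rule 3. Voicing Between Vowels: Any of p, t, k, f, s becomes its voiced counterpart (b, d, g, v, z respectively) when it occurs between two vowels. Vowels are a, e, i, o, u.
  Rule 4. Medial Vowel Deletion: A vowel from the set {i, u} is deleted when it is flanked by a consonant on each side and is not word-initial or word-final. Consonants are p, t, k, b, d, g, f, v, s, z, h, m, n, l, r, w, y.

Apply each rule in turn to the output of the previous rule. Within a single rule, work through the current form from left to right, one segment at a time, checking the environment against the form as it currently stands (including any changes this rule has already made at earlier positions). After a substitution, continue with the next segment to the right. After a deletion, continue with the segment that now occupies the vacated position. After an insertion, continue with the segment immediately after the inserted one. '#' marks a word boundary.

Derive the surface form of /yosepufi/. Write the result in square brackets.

Rule 1 Final Vowel Lowering: [yosepufi] → [yosepufe]
Rule 2 Labial Nasal Assimilation: no change — [yosepufe]
Rule 3 Voicing Between Vowels: [yosepufe] → [yozebuve]
Rule 4 Medial Vowel Deletion: [yozebuve] → [yozebve]

[yozebve]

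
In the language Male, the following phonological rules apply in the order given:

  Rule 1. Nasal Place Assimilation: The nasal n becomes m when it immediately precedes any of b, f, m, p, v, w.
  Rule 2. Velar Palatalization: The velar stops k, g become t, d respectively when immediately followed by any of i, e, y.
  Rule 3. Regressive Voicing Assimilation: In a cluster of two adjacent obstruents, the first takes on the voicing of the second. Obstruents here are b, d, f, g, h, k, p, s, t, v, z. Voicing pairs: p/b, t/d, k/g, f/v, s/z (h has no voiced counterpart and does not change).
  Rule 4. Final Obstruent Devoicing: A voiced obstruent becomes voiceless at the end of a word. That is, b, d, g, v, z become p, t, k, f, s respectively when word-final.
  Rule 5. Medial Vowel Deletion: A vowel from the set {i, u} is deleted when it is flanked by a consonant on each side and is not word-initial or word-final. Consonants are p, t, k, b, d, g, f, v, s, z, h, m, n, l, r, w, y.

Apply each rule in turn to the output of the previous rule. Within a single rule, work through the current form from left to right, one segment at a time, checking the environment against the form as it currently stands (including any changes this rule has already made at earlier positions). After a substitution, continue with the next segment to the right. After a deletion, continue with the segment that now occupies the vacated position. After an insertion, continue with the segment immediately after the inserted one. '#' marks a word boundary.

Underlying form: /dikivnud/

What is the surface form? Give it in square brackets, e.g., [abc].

[dtvnt]

Rule 1 Nasal Place Assimilation: no change — [dikivnud]
Rule 2 Velar Palatalization: [dikivnud] → [ditivnud]
Rule 3 Regressive Voicing Assimilation: no change — [ditivnud]
Rule 4 Final Obstruent Devoicing: [ditivnud] → [ditivnut]
Rule 5 Medial Vowel Deletion: [ditivnut] → [dtvnt]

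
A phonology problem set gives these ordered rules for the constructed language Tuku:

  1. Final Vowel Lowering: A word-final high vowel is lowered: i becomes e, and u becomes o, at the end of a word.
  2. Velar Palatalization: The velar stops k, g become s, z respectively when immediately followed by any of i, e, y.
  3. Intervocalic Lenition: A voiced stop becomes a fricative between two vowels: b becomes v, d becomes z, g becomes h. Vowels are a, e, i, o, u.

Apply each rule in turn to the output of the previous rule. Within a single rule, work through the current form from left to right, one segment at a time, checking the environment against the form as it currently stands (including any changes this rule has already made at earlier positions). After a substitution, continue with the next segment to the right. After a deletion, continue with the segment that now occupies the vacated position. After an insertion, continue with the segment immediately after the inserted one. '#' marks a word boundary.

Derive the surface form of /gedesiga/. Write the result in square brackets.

1 Final Vowel Lowering: no change — [gedesiga]
2 Velar Palatalization: [gedesiga] → [zedesiga]
3 Intervocalic Lenition: [zedesiga] → [zezesiha]

[zezesiha]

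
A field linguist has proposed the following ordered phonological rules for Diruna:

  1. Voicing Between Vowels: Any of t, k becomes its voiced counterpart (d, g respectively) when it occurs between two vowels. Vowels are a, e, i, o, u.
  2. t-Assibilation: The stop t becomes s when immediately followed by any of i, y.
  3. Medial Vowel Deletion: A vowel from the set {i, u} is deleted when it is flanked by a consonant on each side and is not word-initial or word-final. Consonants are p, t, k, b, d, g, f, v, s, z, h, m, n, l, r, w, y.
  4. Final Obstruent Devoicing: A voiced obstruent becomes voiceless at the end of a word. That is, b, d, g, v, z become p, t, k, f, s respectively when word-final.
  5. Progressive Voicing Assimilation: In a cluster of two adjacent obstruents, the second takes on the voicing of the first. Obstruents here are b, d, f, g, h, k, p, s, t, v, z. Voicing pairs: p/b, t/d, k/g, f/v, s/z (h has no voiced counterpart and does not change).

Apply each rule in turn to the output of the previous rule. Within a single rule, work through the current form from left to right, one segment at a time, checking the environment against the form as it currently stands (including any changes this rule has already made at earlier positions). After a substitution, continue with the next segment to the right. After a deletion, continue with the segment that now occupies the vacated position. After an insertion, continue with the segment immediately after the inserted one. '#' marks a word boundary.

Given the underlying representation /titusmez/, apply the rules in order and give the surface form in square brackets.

[stsmes]

1 Voicing Between Vowels: [titusmez] → [tidusmez]
2 t-Assibilation: [tidusmez] → [sidusmez]
3 Medial Vowel Deletion: [sidusmez] → [sdsmez]
4 Final Obstruent Devoicing: [sdsmez] → [sdsmes]
5 Progressive Voicing Assimilation: [sdsmes] → [stsmes]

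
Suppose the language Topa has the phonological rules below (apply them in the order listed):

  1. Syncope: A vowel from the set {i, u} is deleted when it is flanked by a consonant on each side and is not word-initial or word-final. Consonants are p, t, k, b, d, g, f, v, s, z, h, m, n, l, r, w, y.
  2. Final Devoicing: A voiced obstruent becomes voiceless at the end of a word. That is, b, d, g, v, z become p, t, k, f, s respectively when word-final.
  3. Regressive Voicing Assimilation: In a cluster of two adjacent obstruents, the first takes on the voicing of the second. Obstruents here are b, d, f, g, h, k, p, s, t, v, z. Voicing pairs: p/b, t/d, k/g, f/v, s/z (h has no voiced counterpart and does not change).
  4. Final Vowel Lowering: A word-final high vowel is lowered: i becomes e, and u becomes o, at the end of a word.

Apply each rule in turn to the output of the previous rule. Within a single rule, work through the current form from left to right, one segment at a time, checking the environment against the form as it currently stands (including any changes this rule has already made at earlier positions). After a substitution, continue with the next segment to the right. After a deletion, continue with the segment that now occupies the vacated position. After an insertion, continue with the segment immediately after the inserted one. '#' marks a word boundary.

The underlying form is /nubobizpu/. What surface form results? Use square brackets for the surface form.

[nbobspo]

1 Syncope: [nubobizpu] → [nbobzpu]
2 Final Devoicing: no change — [nbobzpu]
3 Regressive Voicing Assimilation: [nbobzpu] → [nbobspu]
4 Final Vowel Lowering: [nbobspu] → [nbobspo]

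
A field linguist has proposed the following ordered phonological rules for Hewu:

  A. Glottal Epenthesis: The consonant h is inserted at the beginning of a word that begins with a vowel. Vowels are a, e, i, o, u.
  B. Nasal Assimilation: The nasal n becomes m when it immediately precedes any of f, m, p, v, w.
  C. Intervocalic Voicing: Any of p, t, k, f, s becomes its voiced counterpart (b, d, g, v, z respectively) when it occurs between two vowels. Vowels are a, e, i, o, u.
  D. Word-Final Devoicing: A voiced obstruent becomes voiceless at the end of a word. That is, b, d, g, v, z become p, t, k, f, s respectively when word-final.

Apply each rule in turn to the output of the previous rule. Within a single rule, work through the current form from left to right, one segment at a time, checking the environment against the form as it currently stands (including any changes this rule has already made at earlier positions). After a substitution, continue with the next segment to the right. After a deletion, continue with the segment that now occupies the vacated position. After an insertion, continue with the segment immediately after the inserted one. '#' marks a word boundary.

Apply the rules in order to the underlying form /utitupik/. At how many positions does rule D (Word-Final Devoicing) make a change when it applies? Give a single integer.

A Glottal Epenthesis: [utitupik] → [hutitupik]
B Nasal Assimilation: no change — [hutitupik]
C Intervocalic Voicing: [hutitupik] → [hudidubik]
D Word-Final Devoicing: no change — [hudidubik]
Rule D changed 0 position(s).

0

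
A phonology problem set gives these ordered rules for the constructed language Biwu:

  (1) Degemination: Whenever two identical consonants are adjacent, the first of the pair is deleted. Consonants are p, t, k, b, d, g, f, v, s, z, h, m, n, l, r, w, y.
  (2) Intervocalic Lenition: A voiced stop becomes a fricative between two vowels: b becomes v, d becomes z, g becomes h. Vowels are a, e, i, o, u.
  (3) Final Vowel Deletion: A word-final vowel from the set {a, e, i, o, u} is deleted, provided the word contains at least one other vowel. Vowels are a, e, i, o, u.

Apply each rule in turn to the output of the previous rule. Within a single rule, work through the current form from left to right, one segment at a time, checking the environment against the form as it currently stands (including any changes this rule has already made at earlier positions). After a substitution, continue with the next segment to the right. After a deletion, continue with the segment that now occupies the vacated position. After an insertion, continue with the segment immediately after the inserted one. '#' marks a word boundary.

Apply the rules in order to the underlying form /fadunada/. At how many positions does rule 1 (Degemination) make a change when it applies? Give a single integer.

0

(1) Degemination: no change — [fadunada]
(2) Intervocalic Lenition: [fadunada] → [fazunaza]
(3) Final Vowel Deletion: [fazunaza] → [fazunaz]
Rule 1 changed 0 position(s).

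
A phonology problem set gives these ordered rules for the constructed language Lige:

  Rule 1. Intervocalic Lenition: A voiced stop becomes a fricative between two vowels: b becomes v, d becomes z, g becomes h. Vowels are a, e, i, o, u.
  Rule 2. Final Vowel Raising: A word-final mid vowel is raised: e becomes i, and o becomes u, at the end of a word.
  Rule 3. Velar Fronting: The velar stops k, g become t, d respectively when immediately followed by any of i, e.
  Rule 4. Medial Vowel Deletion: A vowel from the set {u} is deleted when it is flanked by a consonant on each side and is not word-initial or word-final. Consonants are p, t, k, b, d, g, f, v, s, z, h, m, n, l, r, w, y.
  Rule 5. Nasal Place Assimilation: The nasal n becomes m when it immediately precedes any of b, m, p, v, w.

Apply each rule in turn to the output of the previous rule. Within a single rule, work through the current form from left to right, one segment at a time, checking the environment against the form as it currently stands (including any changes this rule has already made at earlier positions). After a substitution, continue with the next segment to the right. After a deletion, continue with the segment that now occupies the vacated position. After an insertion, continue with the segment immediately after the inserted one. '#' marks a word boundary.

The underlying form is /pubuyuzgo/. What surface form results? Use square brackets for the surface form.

Rule 1 Intervocalic Lenition: [pubuyuzgo] → [puvuyuzgo]
Rule 2 Final Vowel Raising: [puvuyuzgo] → [puvuyuzgu]
Rule 3 Velar Fronting: no change — [puvuyuzgu]
Rule 4 Medial Vowel Deletion: [puvuyuzgu] → [pvyzgu]
Rule 5 Nasal Place Assimilation: no change — [pvyzgu]

[pvyzgu]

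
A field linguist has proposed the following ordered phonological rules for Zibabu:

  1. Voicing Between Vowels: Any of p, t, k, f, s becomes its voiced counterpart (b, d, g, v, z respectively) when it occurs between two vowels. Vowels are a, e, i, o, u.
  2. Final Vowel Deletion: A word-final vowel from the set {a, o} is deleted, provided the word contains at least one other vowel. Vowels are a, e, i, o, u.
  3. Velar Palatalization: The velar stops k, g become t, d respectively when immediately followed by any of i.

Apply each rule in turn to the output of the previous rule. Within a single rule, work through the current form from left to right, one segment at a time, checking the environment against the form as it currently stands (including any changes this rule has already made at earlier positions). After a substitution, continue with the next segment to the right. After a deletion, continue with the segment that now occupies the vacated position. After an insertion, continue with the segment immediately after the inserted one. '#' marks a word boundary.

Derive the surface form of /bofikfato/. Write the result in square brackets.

[bovikfad]

1 Voicing Between Vowels: [bofikfato] → [bovikfado]
2 Final Vowel Deletion: [bovikfado] → [bovikfad]
3 Velar Palatalization: no change — [bovikfad]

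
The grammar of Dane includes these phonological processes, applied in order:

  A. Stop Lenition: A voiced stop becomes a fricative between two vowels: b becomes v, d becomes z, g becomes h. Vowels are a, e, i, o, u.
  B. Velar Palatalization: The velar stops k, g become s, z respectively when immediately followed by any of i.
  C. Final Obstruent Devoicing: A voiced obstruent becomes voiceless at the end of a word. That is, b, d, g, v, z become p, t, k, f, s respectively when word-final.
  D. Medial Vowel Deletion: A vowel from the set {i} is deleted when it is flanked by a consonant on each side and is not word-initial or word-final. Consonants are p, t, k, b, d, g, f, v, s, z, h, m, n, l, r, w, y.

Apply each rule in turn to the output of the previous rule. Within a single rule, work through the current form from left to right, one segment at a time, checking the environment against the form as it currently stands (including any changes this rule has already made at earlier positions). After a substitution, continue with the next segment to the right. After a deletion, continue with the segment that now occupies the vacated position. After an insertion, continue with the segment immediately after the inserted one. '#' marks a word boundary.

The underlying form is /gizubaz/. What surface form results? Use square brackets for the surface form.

[zzuvas]

A Stop Lenition: [gizubaz] → [gizuvaz]
B Velar Palatalization: [gizuvaz] → [zizuvaz]
C Final Obstruent Devoicing: [zizuvaz] → [zizuvas]
D Medial Vowel Deletion: [zizuvas] → [zzuvas]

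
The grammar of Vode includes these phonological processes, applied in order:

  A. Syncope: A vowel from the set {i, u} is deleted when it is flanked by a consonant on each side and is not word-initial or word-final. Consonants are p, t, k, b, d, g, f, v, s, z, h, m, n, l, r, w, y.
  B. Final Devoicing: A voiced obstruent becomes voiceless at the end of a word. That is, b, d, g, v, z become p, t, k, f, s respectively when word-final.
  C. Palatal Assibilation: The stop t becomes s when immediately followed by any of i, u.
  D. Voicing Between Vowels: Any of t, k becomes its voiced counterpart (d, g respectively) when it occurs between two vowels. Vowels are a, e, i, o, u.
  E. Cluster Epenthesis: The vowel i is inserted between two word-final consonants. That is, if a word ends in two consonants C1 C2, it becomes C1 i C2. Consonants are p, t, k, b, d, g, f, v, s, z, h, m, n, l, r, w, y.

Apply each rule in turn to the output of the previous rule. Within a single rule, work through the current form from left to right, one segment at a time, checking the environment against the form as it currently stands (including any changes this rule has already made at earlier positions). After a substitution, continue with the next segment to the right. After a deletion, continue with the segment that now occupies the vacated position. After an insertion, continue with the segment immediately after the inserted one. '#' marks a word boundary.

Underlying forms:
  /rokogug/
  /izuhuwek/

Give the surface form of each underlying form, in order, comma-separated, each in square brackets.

/rokogug/:
  A Syncope: [rokogug] → [rokogg]
  B Final Devoicing: [rokogg] → [rokogk]
  C Palatal Assibilation: no change — [rokogk]
  D Voicing Between Vowels: [rokogk] → [rogogk]
  E Cluster Epenthesis: [rogogk] → [rogogik]
/izuhuwek/:
  A Syncope: [izuhuwek] → [izhwek]
  B Final Devoicing: no change — [izhwek]
  C Palatal Assibilation: no change — [izhwek]
  D Voicing Between Vowels: no change — [izhwek]
  E Cluster Epenthesis: no change — [izhwek]

[rogogik], [izhwek]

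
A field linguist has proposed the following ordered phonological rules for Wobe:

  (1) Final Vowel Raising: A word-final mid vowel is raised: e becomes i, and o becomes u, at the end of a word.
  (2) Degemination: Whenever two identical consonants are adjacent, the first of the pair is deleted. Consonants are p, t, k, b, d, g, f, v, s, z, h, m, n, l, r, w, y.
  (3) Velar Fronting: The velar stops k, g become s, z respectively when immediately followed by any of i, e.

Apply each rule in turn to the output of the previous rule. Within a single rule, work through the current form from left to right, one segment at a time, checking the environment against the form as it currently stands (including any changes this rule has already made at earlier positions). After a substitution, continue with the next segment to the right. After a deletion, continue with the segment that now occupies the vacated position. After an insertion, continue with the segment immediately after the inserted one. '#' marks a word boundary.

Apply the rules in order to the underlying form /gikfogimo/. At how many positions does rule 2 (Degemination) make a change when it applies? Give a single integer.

(1) Final Vowel Raising: [gikfogimo] → [gikfogimu]
(2) Degemination: no change — [gikfogimu]
(3) Velar Fronting: [gikfogimu] → [zikfozimu]
Rule 2 changed 0 position(s).

0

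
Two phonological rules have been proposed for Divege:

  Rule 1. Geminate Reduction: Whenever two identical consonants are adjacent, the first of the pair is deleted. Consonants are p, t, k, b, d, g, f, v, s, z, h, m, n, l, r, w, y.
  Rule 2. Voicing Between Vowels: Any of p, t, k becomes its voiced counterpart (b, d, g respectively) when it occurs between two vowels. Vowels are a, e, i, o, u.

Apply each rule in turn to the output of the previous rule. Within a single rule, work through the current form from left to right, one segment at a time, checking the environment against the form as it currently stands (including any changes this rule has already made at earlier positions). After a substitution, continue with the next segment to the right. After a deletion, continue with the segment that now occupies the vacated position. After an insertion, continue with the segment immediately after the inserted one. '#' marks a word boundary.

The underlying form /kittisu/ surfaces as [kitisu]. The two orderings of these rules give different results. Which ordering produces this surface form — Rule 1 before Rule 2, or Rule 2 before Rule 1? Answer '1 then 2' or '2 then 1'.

Order 1 then 2:
  1 Geminate Reduction: [kittisu] → [kitisu]
  2 Voicing Between Vowels: [kitisu] → [kidisu]
  result: [kidisu]
Order 2 then 1:
  2 Voicing Between Vowels: no change — [kittisu]
  1 Geminate Reduction: [kittisu] → [kitisu]
  result: [kitisu]

2 then 1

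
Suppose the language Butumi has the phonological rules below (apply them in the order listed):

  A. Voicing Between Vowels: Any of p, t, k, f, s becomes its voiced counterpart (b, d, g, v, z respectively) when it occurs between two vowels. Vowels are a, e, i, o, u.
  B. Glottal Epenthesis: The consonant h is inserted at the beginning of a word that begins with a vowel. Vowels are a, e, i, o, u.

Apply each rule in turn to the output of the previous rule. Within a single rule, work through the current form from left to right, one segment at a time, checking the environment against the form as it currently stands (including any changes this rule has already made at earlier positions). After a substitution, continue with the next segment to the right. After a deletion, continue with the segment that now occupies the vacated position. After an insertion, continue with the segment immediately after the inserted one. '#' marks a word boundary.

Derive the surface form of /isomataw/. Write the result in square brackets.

[hizomadaw]

A Voicing Between Vowels: [isomataw] → [izomadaw]
B Glottal Epenthesis: [izomadaw] → [hizomadaw]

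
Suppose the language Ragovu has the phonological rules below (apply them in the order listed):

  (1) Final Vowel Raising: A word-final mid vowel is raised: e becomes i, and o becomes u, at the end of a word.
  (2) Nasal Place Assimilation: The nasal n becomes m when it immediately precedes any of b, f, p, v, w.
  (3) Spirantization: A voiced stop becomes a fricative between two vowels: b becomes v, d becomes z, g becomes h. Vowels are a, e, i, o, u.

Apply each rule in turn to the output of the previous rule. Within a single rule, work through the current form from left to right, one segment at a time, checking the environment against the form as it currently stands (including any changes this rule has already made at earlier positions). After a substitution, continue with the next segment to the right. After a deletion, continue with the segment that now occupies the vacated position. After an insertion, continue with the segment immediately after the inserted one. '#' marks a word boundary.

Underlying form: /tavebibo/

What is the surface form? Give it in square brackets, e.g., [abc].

[tavevivu]

(1) Final Vowel Raising: [tavebibo] → [tavebibu]
(2) Nasal Place Assimilation: no change — [tavebibu]
(3) Spirantization: [tavebibu] → [tavevivu]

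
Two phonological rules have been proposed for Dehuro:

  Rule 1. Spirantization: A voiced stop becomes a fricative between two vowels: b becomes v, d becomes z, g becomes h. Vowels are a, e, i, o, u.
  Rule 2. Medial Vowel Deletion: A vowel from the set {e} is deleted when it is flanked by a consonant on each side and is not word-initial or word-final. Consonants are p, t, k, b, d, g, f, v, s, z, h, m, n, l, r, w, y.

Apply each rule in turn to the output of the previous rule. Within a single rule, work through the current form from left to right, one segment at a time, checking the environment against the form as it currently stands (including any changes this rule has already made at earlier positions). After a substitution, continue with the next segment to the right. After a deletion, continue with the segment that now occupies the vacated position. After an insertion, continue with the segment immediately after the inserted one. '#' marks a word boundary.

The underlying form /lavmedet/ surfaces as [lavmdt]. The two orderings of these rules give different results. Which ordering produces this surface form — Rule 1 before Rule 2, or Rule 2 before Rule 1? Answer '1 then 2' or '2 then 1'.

Order 1 then 2:
  1 Spirantization: [lavmedet] → [lavmezet]
  2 Medial Vowel Deletion: [lavmezet] → [lavmzt]
  result: [lavmzt]
Order 2 then 1:
  2 Medial Vowel Deletion: [lavmedet] → [lavmdt]
  1 Spirantization: no change — [lavmdt]
  result: [lavmdt]

2 then 1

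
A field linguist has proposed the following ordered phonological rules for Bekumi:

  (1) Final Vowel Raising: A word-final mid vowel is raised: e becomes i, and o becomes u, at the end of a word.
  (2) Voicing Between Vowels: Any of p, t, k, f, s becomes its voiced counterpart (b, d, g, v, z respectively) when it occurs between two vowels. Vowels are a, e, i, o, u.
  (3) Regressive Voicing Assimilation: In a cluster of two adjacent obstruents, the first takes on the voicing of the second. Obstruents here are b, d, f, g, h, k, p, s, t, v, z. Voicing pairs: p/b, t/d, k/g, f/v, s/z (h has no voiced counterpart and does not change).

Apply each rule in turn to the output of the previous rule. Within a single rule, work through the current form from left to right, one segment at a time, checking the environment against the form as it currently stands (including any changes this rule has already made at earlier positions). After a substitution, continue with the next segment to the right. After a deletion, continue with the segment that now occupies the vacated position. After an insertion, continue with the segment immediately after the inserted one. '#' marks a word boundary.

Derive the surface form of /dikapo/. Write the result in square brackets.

(1) Final Vowel Raising: [dikapo] → [dikapu]
(2) Voicing Between Vowels: [dikapu] → [digabu]
(3) Regressive Voicing Assimilation: no change — [digabu]

[digabu]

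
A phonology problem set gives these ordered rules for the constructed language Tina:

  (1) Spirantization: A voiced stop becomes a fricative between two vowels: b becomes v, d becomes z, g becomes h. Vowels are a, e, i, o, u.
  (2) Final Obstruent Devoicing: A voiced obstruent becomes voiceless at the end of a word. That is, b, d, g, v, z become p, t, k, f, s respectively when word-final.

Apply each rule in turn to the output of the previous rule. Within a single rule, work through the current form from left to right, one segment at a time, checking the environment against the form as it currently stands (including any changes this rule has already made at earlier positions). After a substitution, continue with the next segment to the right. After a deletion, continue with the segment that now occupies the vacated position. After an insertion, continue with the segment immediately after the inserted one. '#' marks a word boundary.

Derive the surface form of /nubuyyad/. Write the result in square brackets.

(1) Spirantization: [nubuyyad] → [nuvuyyad]
(2) Final Obstruent Devoicing: [nuvuyyad] → [nuvuyyat]

[nuvuyyat]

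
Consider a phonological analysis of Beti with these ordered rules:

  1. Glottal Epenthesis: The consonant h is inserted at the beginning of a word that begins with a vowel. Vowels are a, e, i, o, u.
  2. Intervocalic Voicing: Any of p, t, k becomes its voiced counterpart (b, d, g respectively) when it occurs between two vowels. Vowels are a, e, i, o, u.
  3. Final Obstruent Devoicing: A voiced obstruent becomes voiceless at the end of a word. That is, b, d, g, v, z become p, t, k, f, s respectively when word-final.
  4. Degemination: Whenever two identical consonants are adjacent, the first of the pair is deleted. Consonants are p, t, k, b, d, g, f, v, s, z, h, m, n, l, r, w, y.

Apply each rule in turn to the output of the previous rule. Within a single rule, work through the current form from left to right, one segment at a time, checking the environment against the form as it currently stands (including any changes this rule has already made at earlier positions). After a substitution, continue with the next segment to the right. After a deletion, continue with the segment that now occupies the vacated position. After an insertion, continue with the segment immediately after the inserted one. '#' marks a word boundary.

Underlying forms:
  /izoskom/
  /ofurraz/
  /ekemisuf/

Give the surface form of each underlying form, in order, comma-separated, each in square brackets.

/izoskom/:
  1 Glottal Epenthesis: [izoskom] → [hizoskom]
  2 Intervocalic Voicing: no change — [hizoskom]
  3 Final Obstruent Devoicing: no change — [hizoskom]
  4 Degemination: no change — [hizoskom]
/ofurraz/:
  1 Glottal Epenthesis: [ofurraz] → [hofurraz]
  2 Intervocalic Voicing: no change — [hofurraz]
  3 Final Obstruent Devoicing: [hofurraz] → [hofurras]
  4 Degemination: [hofurras] → [hofuras]
/ekemisuf/:
  1 Glottal Epenthesis: [ekemisuf] → [hekemisuf]
  2 Intervocalic Voicing: [hekemisuf] → [hegemisuf]
  3 Final Obstruent Devoicing: no change — [hegemisuf]
  4 Degemination: no change — [hegemisuf]

[hizoskom], [hofuras], [hegemisuf]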